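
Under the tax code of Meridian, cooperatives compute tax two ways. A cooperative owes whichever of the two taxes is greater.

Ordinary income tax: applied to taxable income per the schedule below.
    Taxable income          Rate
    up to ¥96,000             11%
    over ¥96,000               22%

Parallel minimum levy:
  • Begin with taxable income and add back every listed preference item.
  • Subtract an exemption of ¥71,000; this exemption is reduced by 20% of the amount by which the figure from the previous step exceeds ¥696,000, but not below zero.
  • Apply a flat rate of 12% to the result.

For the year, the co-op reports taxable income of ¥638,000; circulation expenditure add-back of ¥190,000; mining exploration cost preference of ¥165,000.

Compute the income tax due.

Ordinary income tax:
  ¥96,000 × 11% = ¥10,560
  ¥542,000 × 22% = ¥119,240
  → ¥129,800

Parallel minimum levy:
  Adjusted income: ¥638,000 + ¥190,000 + ¥165,000 = ¥993,000
  Exemption: ¥71,000 − 20% × (¥993,000 − ¥696,000) = ¥71,000 − ¥59,400 = ¥11,600
  Base: ¥993,000 − ¥11,600 = ¥981,400
  ¥981,400 × 12% = ¥117,768

¥129,800 > ¥117,768, so the ordinary income tax governs.

¥129,800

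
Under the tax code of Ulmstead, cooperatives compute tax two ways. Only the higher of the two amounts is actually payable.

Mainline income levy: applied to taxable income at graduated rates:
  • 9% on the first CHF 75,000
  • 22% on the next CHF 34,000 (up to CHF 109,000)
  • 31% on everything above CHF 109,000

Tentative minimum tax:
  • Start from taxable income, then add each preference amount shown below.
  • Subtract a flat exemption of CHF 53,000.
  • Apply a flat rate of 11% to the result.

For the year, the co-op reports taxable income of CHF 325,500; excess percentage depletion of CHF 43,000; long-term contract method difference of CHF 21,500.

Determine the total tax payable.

Tentative minimum tax:
  Adjusted income: CHF 325,500 + CHF 43,000 + CHF 21,500 = CHF 390,000
  Less exemption CHF 53,000 → base CHF 337,000
  CHF 337,000 × 11% = CHF 37,070

Mainline income levy:
  CHF 75,000 × 9% = CHF 6,750
  CHF 34,000 × 22% = CHF 7,480
  CHF 216,500 × 31% = CHF 67,115
  → CHF 81,345

CHF 81,345 > CHF 37,070, so the mainline income levy governs.

CHF 81,345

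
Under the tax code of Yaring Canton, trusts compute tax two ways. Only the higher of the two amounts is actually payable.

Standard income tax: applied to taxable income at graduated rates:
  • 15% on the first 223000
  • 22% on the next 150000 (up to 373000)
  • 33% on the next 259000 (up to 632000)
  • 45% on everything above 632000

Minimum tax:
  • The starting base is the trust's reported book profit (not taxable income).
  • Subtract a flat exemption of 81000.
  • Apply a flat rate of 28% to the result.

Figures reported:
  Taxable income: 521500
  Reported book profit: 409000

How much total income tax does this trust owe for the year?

115455

Standard income tax:
  223000 × 15% = 33450
  150000 × 22% = 33000
  148500 × 33% = 49005
  → 115455

Minimum tax:
  Base (reported book profit): 409000
  Less exemption 81000 → base 328000
  328000 × 28% = 91840

115455 > 91840, so the standard income tax governs.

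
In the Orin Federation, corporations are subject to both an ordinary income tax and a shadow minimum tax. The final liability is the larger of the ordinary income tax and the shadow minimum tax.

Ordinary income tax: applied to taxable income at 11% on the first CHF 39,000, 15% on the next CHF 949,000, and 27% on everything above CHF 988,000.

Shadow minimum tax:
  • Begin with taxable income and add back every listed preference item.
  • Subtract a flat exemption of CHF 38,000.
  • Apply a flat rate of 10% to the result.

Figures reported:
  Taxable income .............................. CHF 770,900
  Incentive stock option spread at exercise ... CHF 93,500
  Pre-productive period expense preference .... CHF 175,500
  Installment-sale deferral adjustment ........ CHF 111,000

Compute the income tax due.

CHF 114,075

Ordinary income tax:
  CHF 39,000 × 11% = CHF 4,290
  CHF 731,900 × 15% = CHF 109,785
  → CHF 114,075

Shadow minimum tax:
  Adjusted income: CHF 770,900 + CHF 93,500 + CHF 175,500 + CHF 111,000 = CHF 1,150,900
  Less exemption CHF 38,000 → base CHF 1,112,900
  CHF 1,112,900 × 10% = CHF 111,290

CHF 114,075 > CHF 111,290, so the ordinary income tax governs.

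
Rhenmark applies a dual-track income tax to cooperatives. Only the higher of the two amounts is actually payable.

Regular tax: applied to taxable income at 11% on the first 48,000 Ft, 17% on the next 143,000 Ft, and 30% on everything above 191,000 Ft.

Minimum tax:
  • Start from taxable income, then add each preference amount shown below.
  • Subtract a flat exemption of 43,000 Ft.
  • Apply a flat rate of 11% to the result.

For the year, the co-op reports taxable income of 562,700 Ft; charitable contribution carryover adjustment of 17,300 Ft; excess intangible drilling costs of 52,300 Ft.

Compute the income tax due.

Regular tax:
  48,000 Ft × 11% = 5,280 Ft
  143,000 Ft × 17% = 24,310 Ft
  371,700 Ft × 30% = 111,510 Ft
  → 141,100 Ft

Minimum tax:
  Adjusted income: 562,700 Ft + 17,300 Ft + 52,300 Ft = 632,300 Ft
  Less exemption 43,000 Ft → base 589,300 Ft
  589,300 Ft × 11% = 64,823 Ft

141,100 Ft > 64,823 Ft, so the regular tax governs.

141,100 Ft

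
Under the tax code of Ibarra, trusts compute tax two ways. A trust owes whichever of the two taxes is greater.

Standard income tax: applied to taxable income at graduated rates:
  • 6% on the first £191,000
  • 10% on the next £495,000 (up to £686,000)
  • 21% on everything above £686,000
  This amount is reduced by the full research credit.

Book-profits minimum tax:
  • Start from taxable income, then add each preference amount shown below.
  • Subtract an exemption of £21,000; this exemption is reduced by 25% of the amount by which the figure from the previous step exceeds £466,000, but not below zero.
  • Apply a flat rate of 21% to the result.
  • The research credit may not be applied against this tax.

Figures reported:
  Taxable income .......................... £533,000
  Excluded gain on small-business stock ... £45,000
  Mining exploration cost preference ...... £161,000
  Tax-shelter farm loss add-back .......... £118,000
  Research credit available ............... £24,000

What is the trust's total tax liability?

Standard income tax:
  £191,000 × 6% = £11,460
  £342,000 × 10% = £34,200
  → £45,660
  Less research credit £24,000 → £21,660

Book-profits minimum tax:
  Adjusted income: £533,000 + £45,000 + £161,000 + £118,000 = £857,000
  Exemption: 25% × (£857,000 − £466,000) = £97,750 ≥ £21,000, so the exemption is fully phased out
  Base: £857,000 − £0 = £857,000
  £857,000 × 21% = £179,970

£179,970 > £21,660, so the book-profits minimum tax is the binding amount.

£179,970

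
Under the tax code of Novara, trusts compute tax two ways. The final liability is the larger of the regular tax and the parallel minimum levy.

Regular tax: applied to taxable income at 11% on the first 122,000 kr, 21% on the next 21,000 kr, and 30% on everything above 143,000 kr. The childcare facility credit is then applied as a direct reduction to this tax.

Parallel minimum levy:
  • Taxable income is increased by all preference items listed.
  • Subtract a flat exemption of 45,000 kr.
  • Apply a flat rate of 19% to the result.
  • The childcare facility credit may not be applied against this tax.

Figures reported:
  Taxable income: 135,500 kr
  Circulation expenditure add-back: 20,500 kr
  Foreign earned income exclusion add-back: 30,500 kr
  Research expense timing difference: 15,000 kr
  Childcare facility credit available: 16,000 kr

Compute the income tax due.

29,735 kr

Regular tax:
  122,000 kr × 11% = 13,420 kr
  13,500 kr × 21% = 2,835 kr
  → 16,255 kr
  Less childcare facility credit 16,000 kr → 255 kr

Parallel minimum levy:
  Adjusted income: 135,500 kr + 20,500 kr + 30,500 kr + 15,000 kr = 201,500 kr
  Less exemption 45,000 kr → base 156,500 kr
  156,500 kr × 19% = 29,735 kr

29,735 kr > 255 kr, so the parallel minimum levy is the binding amount.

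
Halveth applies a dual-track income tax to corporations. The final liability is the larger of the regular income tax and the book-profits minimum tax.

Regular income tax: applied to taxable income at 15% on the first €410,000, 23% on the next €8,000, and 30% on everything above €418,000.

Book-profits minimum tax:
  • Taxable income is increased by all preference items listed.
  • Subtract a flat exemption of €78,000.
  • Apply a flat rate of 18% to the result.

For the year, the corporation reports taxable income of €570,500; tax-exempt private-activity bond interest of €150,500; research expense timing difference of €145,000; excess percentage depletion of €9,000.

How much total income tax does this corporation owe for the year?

Book-profits minimum tax:
  Adjusted income: €570,500 + €150,500 + €145,000 + €9,000 = €875,000
  Less exemption €78,000 → base €797,000
  €797,000 × 18% = €143,460

Regular income tax:
  €410,000 × 15% = €61,500
  €8,000 × 23% = €1,840
  €152,500 × 30% = €45,750
  → €109,090

€143,460 > €109,090, so the book-profits minimum tax is the binding amount.

€143,460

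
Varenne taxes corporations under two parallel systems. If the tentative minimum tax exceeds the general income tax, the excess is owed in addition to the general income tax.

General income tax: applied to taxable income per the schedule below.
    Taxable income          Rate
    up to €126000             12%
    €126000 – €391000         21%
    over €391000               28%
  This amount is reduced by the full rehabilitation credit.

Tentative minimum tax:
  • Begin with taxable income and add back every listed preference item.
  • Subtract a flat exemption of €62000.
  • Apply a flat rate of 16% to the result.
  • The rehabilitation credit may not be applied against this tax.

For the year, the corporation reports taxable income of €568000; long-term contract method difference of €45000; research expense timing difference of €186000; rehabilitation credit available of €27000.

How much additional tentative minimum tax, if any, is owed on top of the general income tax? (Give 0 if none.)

€24590

Tentative minimum tax:
  Adjusted income: €568000 + €45000 + €186000 = €799000
  Less exemption €62000 → base €737000
  €737000 × 16% = €117920

General income tax:
  €126000 × 12% = €15120
  €265000 × 21% = €55650
  €177000 × 28% = €49560
  → €120330
  Less rehabilitation credit €27000 → €93330

Excess of tentative minimum tax over general income tax: €117920 − €93330 = €24590.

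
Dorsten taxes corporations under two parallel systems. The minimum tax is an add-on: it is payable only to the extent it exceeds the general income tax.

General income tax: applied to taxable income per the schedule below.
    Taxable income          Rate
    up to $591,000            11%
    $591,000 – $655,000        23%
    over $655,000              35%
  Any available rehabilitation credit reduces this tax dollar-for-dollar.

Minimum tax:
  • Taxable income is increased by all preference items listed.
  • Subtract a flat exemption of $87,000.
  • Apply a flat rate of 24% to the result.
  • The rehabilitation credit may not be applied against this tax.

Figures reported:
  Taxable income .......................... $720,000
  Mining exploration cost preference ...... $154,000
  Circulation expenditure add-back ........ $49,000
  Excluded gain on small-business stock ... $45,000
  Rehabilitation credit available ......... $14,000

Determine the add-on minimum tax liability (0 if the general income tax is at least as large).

$122,960

Minimum tax:
  Adjusted income: $720,000 + $154,000 + $49,000 + $45,000 = $968,000
  Less exemption $87,000 → base $881,000
  $881,000 × 24% = $211,440

General income tax:
  $591,000 × 11% = $65,010
  $64,000 × 23% = $14,720
  $65,000 × 35% = $22,750
  → $102,480
  Less rehabilitation credit $14,000 → $88,480

Excess of minimum tax over general income tax: $211,440 − $88,480 = $122,960.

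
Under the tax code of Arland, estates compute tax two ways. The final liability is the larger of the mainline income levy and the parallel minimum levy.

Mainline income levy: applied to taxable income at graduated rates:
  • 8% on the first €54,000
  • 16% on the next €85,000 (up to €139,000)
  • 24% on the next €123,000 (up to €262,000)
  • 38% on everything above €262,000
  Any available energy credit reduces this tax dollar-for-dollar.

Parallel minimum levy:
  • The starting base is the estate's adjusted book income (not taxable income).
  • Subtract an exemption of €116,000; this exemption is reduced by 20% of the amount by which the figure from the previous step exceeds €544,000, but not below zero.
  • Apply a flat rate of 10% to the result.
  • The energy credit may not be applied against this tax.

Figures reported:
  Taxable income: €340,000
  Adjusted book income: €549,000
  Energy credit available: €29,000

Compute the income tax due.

€48,080

Parallel minimum levy:
  Base (adjusted book income): €549,000
  Exemption: €116,000 − 20% × (€549,000 − €544,000) = €116,000 − €1,000 = €115,000
  Base: €549,000 − €115,000 = €434,000
  €434,000 × 10% = €43,400

Mainline income levy:
  €54,000 × 8% = €4,320
  €85,000 × 16% = €13,600
  €123,000 × 24% = €29,520
  €78,000 × 38% = €29,640
  → €77,080
  Less energy credit €29,000 → €48,080

€48,080 > €43,400, so the mainline income levy governs.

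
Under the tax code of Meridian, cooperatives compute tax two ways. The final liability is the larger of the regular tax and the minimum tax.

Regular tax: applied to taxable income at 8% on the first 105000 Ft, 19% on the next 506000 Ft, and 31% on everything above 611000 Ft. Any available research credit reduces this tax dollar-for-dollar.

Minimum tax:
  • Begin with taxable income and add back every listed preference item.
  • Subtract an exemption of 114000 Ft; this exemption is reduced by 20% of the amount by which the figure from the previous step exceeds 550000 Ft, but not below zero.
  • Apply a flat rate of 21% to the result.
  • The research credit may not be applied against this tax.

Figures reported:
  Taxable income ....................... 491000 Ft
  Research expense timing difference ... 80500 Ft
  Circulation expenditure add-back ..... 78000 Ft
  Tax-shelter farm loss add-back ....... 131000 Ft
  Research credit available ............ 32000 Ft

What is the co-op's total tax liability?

149646 Ft

Minimum tax:
  Adjusted income: 491000 Ft + 80500 Ft + 78000 Ft + 131000 Ft = 780500 Ft
  Exemption: 114000 Ft − 20% × (780500 Ft − 550000 Ft) = 114000 Ft − 46100 Ft = 67900 Ft
  Base: 780500 Ft − 67900 Ft = 712600 Ft
  712600 Ft × 21% = 149646 Ft

Regular tax:
  105000 Ft × 8% = 8400 Ft
  386000 Ft × 19% = 73340 Ft
  → 81740 Ft
  Less research credit 32000 Ft → 49740 Ft

149646 Ft > 49740 Ft, so the minimum tax is the binding amount.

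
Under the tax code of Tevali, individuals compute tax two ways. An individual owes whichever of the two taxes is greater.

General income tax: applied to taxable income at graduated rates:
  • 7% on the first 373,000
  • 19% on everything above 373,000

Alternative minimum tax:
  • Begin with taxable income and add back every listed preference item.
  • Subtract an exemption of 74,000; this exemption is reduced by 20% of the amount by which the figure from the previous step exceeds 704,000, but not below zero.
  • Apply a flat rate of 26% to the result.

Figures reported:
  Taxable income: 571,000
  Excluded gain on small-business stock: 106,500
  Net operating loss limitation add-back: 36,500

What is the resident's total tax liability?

166,920

Alternative minimum tax:
  Adjusted income: 571,000 + 106,500 + 36,500 = 714,000
  Exemption: 74,000 − 20% × (714,000 − 704,000) = 74,000 − 2,000 = 72,000
  Base: 714,000 − 72,000 = 642,000
  642,000 × 26% = 166,920

General income tax:
  373,000 × 7% = 26,110
  198,000 × 19% = 37,620
  → 63,730

166,920 > 63,730, so the alternative minimum tax is the binding amount.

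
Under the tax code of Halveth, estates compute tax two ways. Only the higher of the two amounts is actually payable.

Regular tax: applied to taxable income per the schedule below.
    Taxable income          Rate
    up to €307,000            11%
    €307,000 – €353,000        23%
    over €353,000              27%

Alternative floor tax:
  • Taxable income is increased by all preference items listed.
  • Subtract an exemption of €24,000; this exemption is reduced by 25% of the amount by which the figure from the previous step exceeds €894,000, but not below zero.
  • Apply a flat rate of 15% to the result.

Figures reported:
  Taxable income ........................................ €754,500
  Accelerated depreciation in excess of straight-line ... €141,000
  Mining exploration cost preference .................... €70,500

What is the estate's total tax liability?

€152,755

Regular tax:
  €307,000 × 11% = €33,770
  €46,000 × 23% = €10,580
  €401,500 × 27% = €108,405
  → €152,755

Alternative floor tax:
  Adjusted income: €754,500 + €141,000 + €70,500 = €966,000
  Exemption: €24,000 − 25% × (€966,000 − €894,000) = €24,000 − €18,000 = €6,000
  Base: €966,000 − €6,000 = €960,000
  €960,000 × 15% = €144,000

€152,755 > €144,000, so the regular tax governs.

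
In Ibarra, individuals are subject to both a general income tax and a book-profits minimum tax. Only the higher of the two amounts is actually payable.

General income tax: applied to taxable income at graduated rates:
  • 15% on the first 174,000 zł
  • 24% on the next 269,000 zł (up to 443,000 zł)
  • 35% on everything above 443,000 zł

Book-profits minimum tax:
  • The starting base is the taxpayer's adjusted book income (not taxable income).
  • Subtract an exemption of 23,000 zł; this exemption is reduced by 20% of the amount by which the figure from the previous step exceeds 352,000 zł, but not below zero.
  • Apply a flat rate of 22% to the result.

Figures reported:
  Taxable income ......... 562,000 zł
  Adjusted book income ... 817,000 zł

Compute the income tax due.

179,740 zł

General income tax:
  174,000 zł × 15% = 26,100 zł
  269,000 zł × 24% = 64,560 zł
  119,000 zł × 35% = 41,650 zł
  → 132,310 zł

Book-profits minimum tax:
  Base (adjusted book income): 817,000 zł
  Exemption: 20% × (817,000 zł − 352,000 zł) = 93,000 zł ≥ 23,000 zł, so the exemption is fully phased out
  Base: 817,000 zł − 0 zł = 817,000 zł
  817,000 zł × 22% = 179,740 zł

179,740 zł > 132,310 zł, so the book-profits minimum tax is the binding amount.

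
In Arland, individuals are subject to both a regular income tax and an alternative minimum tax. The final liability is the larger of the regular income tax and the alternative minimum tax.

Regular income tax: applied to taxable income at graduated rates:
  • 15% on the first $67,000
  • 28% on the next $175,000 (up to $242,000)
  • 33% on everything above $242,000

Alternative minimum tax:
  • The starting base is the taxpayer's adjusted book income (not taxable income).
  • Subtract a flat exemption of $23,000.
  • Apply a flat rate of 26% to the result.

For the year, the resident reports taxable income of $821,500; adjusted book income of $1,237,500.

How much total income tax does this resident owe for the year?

Alternative minimum tax:
  Base (adjusted book income): $1,237,500
  Less exemption $23,000 → base $1,214,500
  $1,214,500 × 26% = $315,770

Regular income tax:
  $67,000 × 15% = $10,050
  $175,000 × 28% = $49,000
  $579,500 × 33% = $191,235
  → $250,285

$315,770 > $250,285, so the alternative minimum tax is the binding amount.

$315,770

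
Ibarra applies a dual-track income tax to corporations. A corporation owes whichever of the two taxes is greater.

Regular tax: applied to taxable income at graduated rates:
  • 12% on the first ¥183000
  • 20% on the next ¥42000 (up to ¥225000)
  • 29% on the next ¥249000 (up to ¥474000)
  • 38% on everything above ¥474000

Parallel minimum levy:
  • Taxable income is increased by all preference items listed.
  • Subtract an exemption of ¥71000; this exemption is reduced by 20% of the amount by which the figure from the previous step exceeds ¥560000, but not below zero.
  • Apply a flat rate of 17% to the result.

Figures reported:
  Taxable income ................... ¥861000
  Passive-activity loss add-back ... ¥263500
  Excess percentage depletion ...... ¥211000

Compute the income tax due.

Parallel minimum levy:
  Adjusted income: ¥861000 + ¥263500 + ¥211000 = ¥1335500
  Exemption: 20% × (¥1335500 − ¥560000) = ¥155100 ≥ ¥71000, so the exemption is fully phased out
  Base: ¥1335500 − ¥0 = ¥1335500
  ¥1335500 × 17% = ¥227035

Regular tax:
  ¥183000 × 12% = ¥21960
  ¥42000 × 20% = ¥8400
  ¥249000 × 29% = ¥72210
  ¥387000 × 38% = ¥147060
  → ¥249630

¥249630 > ¥227035, so the regular tax governs.

¥249630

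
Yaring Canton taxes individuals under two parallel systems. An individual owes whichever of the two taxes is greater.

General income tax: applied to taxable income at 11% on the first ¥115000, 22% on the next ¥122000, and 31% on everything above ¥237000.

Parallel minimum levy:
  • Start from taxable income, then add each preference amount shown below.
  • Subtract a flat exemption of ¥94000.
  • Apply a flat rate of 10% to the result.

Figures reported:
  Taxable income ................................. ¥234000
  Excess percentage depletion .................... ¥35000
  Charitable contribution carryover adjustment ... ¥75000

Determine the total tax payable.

Parallel minimum levy:
  Adjusted income: ¥234000 + ¥35000 + ¥75000 = ¥344000
  Less exemption ¥94000 → base ¥250000
  ¥250000 × 10% = ¥25000

General income tax:
  ¥115000 × 11% = ¥12650
  ¥119000 × 22% = ¥26180
  → ¥38830

¥38830 > ¥25000, so the general income tax governs.

¥38830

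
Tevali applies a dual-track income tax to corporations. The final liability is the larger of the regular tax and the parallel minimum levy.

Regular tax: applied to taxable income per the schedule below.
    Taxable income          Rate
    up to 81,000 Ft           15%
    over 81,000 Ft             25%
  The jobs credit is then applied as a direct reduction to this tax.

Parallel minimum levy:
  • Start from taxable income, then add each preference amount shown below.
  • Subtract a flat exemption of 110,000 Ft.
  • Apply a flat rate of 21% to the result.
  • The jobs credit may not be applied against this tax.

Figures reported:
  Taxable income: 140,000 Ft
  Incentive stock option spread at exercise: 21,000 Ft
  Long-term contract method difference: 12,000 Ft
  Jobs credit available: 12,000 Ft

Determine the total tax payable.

14,900 Ft

Regular tax:
  81,000 Ft × 15% = 12,150 Ft
  59,000 Ft × 25% = 14,750 Ft
  → 26,900 Ft
  Less jobs credit 12,000 Ft → 14,900 Ft

Parallel minimum levy:
  Adjusted income: 140,000 Ft + 21,000 Ft + 12,000 Ft = 173,000 Ft
  Less exemption 110,000 Ft → base 63,000 Ft
  63,000 Ft × 21% = 13,230 Ft

14,900 Ft > 13,230 Ft, so the regular tax governs.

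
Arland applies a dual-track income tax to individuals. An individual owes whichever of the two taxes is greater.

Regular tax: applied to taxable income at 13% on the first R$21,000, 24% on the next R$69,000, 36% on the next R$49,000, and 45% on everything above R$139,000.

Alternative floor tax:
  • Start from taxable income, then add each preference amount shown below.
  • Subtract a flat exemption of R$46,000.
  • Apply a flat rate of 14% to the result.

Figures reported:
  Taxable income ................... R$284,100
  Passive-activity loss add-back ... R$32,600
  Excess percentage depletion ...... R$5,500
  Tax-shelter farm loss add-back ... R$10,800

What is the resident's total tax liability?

Regular tax:
  R$21,000 × 13% = R$2,730
  R$69,000 × 24% = R$16,560
  R$49,000 × 36% = R$17,640
  R$145,100 × 45% = R$65,295
  → R$102,225

Alternative floor tax:
  Adjusted income: R$284,100 + R$32,600 + R$5,500 + R$10,800 = R$333,000
  Less exemption R$46,000 → base R$287,000
  R$287,000 × 14% = R$40,180

R$102,225 > R$40,180, so the regular tax governs.

R$102,225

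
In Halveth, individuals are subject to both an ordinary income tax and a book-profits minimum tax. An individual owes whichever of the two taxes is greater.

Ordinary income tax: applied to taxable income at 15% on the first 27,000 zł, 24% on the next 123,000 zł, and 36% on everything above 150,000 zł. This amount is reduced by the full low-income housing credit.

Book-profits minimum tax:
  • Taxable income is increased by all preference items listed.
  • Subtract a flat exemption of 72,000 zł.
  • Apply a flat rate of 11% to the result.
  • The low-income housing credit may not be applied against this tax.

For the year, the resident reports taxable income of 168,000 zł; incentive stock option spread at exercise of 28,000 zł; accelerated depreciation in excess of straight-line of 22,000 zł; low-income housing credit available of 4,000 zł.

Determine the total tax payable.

Book-profits minimum tax:
  Adjusted income: 168,000 zł + 28,000 zł + 22,000 zł = 218,000 zł
  Less exemption 72,000 zł → base 146,000 zł
  146,000 zł × 11% = 16,060 zł

Ordinary income tax:
  27,000 zł × 15% = 4,050 zł
  123,000 zł × 24% = 29,520 zł
  18,000 zł × 36% = 6,480 zł
  → 40,050 zł
  Less low-income housing credit 4,000 zł → 36,050 zł

36,050 zł > 16,060 zł, so the ordinary income tax governs.

36,050 zł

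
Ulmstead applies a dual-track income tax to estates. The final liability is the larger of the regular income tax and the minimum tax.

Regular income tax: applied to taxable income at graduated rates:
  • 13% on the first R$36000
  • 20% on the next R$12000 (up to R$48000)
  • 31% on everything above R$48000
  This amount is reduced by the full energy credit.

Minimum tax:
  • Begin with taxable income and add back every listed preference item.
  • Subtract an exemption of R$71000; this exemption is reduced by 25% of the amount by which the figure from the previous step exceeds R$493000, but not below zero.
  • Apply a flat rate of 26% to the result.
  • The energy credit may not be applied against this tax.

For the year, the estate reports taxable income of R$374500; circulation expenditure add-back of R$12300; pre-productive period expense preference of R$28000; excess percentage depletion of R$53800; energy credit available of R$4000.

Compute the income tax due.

R$104295

Minimum tax:
  Adjusted income: R$374500 + R$12300 + R$28000 + R$53800 = R$468600
  Exemption: R$468600 ≤ R$493000, so full R$71000 applies
  Base: R$468600 − R$71000 = R$397600
  R$397600 × 26% = R$103376

Regular income tax:
  R$36000 × 13% = R$4680
  R$12000 × 20% = R$2400
  R$326500 × 31% = R$101215
  → R$108295
  Less energy credit R$4000 → R$104295

R$104295 > R$103376, so the regular income tax governs.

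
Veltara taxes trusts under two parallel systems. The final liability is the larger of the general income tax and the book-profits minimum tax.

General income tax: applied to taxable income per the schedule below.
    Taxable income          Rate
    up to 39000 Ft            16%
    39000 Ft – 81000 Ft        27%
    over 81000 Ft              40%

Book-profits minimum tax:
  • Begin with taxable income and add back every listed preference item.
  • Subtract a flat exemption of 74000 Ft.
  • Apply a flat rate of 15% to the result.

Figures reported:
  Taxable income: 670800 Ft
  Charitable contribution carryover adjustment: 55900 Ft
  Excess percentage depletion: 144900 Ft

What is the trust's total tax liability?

General income tax:
  39000 Ft × 16% = 6240 Ft
  42000 Ft × 27% = 11340 Ft
  589800 Ft × 40% = 235920 Ft
  → 253500 Ft

Book-profits minimum tax:
  Adjusted income: 670800 Ft + 55900 Ft + 144900 Ft = 871600 Ft
  Less exemption 74000 Ft → base 797600 Ft
  797600 Ft × 15% = 119640 Ft

253500 Ft > 119640 Ft, so the general income tax governs.

253500 Ft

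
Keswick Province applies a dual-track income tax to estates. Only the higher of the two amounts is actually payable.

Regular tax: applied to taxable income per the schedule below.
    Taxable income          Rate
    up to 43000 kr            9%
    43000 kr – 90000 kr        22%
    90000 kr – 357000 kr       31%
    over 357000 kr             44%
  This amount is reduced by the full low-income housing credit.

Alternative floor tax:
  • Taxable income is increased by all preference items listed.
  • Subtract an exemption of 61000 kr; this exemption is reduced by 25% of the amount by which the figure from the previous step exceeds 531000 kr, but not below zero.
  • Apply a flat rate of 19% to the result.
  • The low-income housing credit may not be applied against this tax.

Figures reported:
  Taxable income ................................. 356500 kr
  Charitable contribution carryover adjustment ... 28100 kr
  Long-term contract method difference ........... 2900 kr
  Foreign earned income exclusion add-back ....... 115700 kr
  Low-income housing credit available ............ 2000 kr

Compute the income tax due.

Alternative floor tax:
  Adjusted income: 356500 kr + 28100 kr + 2900 kr + 115700 kr = 503200 kr
  Exemption: 503200 kr ≤ 531000 kr, so full 61000 kr applies
  Base: 503200 kr − 61000 kr = 442200 kr
  442200 kr × 19% = 84018 kr

Regular tax:
  43000 kr × 9% = 3870 kr
  47000 kr × 22% = 10340 kr
  266500 kr × 31% = 82615 kr
  → 96825 kr
  Less low-income housing credit 2000 kr → 94825 kr

94825 kr > 84018 kr, so the regular tax governs.

94825 kr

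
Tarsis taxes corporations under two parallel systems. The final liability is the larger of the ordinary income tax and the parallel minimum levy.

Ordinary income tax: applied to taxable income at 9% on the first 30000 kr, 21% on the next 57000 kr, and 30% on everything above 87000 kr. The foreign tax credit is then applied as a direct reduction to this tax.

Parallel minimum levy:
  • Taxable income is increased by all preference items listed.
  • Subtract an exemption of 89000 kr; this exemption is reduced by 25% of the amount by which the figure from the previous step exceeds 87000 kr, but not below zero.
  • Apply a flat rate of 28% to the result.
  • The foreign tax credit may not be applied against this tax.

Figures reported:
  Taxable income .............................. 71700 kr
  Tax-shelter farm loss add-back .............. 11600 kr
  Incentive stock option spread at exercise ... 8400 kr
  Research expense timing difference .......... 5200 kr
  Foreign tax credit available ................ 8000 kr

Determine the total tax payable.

3457 kr

Parallel minimum levy:
  Adjusted income: 71700 kr + 11600 kr + 8400 kr + 5200 kr = 96900 kr
  Exemption: 89000 kr − 25% × (96900 kr − 87000 kr) = 89000 kr − 2475 kr = 86525 kr
  Base: 96900 kr − 86525 kr = 10375 kr
  10375 kr × 28% = 2905 kr

Ordinary income tax:
  30000 kr × 9% = 2700 kr
  41700 kr × 21% = 8757 kr
  → 11457 kr
  Less foreign tax credit 8000 kr → 3457 kr

3457 kr > 2905 kr, so the ordinary income tax governs.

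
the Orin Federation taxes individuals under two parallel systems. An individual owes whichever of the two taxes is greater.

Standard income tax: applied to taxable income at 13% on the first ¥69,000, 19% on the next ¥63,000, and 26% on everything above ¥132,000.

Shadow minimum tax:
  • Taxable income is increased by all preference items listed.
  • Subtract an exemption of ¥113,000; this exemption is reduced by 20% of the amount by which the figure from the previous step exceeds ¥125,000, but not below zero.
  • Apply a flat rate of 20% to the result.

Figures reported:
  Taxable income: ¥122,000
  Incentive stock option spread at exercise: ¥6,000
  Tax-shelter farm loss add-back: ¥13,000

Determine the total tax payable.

¥19,040

Shadow minimum tax:
  Adjusted income: ¥122,000 + ¥6,000 + ¥13,000 = ¥141,000
  Exemption: ¥113,000 − 20% × (¥141,000 − ¥125,000) = ¥113,000 − ¥3,200 = ¥109,800
  Base: ¥141,000 − ¥109,800 = ¥31,200
  ¥31,200 × 20% = ¥6,240

Standard income tax:
  ¥69,000 × 13% = ¥8,970
  ¥53,000 × 19% = ¥10,070
  → ¥19,040

¥19,040 > ¥6,240, so the standard income tax governs.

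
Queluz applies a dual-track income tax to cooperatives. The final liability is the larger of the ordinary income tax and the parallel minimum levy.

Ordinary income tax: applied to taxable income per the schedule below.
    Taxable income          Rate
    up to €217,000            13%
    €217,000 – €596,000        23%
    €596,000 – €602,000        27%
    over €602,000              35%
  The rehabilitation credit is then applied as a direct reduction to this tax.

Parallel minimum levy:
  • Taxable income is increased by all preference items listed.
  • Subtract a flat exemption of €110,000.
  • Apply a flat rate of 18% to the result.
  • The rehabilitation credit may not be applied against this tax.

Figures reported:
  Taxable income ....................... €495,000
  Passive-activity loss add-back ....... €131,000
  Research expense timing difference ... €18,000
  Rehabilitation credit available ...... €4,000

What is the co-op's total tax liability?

Ordinary income tax:
  €217,000 × 13% = €28,210
  €278,000 × 23% = €63,940
  → €92,150
  Less rehabilitation credit €4,000 → €88,150

Parallel minimum levy:
  Adjusted income: €495,000 + €131,000 + €18,000 = €644,000
  Less exemption €110,000 → base €534,000
  €534,000 × 18% = €96,120

€96,120 > €88,150, so the parallel minimum levy is the binding amount.

€96,120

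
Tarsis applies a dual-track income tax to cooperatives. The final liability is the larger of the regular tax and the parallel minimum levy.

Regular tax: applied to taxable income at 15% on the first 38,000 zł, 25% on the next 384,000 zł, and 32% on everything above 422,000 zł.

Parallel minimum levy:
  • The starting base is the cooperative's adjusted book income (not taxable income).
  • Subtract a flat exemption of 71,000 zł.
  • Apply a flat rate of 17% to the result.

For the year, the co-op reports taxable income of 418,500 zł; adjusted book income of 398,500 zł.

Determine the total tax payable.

100,825 zł

Regular tax:
  38,000 zł × 15% = 5,700 zł
  380,500 zł × 25% = 95,125 zł
  → 100,825 zł

Parallel minimum levy:
  Base (adjusted book income): 398,500 zł
  Less exemption 71,000 zł → base 327,500 zł
  327,500 zł × 17% = 55,675 zł

100,825 zł > 55,675 zł, so the regular tax governs.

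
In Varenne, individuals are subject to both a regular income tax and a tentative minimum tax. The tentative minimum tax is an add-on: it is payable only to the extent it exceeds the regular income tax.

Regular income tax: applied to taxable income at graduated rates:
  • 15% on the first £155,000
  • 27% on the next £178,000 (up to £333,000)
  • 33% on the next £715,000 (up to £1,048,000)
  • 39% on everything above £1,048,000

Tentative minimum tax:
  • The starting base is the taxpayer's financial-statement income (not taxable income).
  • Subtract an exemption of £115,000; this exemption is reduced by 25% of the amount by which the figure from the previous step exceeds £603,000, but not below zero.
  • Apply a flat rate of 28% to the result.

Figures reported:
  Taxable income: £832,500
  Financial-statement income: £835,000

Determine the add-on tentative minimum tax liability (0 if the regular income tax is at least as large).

£0

Regular income tax:
  £155,000 × 15% = £23,250
  £178,000 × 27% = £48,060
  £499,500 × 33% = £164,835
  → £236,145

Tentative minimum tax:
  Base (financial-statement income): £835,000
  Exemption: £115,000 − 25% × (£835,000 − £603,000) = £115,000 − £58,000 = £57,000
  Base: £835,000 − £57,000 = £778,000
  £778,000 × 28% = £217,840

£217,840 ≤ £236,145, so no add-on is due.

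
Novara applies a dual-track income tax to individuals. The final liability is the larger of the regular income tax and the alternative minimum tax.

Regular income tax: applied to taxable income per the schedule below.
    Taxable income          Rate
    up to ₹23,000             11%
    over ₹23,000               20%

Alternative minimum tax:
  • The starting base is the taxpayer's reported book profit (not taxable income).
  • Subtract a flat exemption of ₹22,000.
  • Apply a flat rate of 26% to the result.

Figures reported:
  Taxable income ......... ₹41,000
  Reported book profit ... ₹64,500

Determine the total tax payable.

₹11,050

Alternative minimum tax:
  Base (reported book profit): ₹64,500
  Less exemption ₹22,000 → base ₹42,500
  ₹42,500 × 26% = ₹11,050

Regular income tax:
  ₹23,000 × 11% = ₹2,530
  ₹18,000 × 20% = ₹3,600
  → ₹6,130

₹11,050 > ₹6,130, so the alternative minimum tax is the binding amount.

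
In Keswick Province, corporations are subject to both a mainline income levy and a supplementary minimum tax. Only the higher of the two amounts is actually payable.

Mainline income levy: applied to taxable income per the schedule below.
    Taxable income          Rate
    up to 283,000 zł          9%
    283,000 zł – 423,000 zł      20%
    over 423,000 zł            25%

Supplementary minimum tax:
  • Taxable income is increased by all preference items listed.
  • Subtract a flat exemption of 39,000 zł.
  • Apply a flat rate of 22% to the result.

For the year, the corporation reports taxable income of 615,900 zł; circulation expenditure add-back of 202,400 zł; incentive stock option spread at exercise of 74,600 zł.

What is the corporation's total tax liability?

187,858 zł

Supplementary minimum tax:
  Adjusted income: 615,900 zł + 202,400 zł + 74,600 zł = 892,900 zł
  Less exemption 39,000 zł → base 853,900 zł
  853,900 zł × 22% = 187,858 zł

Mainline income levy:
  283,000 zł × 9% = 25,470 zł
  140,000 zł × 20% = 28,000 zł
  192,900 zł × 25% = 48,225 zł
  → 101,695 zł

187,858 zł > 101,695 zł, so the supplementary minimum tax is the binding amount.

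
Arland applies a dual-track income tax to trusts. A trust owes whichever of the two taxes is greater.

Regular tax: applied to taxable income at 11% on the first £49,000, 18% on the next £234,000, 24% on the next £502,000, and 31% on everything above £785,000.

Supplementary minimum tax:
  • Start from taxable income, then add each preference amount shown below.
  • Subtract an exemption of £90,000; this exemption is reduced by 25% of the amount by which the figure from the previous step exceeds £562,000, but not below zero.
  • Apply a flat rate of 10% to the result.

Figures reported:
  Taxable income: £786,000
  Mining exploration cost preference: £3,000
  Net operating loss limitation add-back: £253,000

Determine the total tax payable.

£168,300

Supplementary minimum tax:
  Adjusted income: £786,000 + £3,000 + £253,000 = £1,042,000
  Exemption: 25% × (£1,042,000 − £562,000) = £120,000 ≥ £90,000, so the exemption is fully phased out
  Base: £1,042,000 − £0 = £1,042,000
  £1,042,000 × 10% = £104,200

Regular tax:
  £49,000 × 11% = £5,390
  £234,000 × 18% = £42,120
  £502,000 × 24% = £120,480
  £1,000 × 31% = £310
  → £168,300

£168,300 > £104,200, so the regular tax governs.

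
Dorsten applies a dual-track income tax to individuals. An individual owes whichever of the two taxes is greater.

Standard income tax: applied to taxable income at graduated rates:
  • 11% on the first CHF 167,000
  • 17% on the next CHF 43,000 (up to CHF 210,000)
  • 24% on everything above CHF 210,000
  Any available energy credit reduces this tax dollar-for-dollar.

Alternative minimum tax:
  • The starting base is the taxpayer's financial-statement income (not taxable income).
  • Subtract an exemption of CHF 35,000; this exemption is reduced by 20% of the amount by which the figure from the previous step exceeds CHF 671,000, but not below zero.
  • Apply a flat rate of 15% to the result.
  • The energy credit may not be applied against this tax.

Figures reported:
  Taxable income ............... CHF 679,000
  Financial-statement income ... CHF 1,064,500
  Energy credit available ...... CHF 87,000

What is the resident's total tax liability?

CHF 159,675

Standard income tax:
  CHF 167,000 × 11% = CHF 18,370
  CHF 43,000 × 17% = CHF 7,310
  CHF 469,000 × 24% = CHF 112,560
  → CHF 138,240
  Less energy credit CHF 87,000 → CHF 51,240

Alternative minimum tax:
  Base (financial-statement income): CHF 1,064,500
  Exemption: 20% × (CHF 1,064,500 − CHF 671,000) = CHF 78,700 ≥ CHF 35,000, so the exemption is fully phased out
  Base: CHF 1,064,500 − CHF 0 = CHF 1,064,500
  CHF 1,064,500 × 15% = CHF 159,675

CHF 159,675 > CHF 51,240, so the alternative minimum tax is the binding amount.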